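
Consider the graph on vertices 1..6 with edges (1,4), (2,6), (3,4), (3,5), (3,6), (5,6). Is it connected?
Yes (BFS from 1 visits [1, 4, 3, 5, 6, 2] — all 6 vertices reached)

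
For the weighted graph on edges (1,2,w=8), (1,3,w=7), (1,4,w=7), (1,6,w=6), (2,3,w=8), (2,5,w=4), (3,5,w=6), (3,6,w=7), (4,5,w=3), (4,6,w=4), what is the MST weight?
23 (MST edges: (1,6,w=6), (2,5,w=4), (3,5,w=6), (4,5,w=3), (4,6,w=4); sum of weights 6 + 4 + 6 + 3 + 4 = 23)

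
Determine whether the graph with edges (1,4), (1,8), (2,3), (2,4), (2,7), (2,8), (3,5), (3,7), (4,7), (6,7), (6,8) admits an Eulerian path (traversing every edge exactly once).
No (4 vertices have odd degree: {3, 4, 5, 8}; Eulerian path requires 0 or 2)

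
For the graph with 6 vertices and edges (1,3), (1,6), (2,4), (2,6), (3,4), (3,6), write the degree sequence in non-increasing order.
[3, 3, 2, 2, 2, 0] (degrees: deg(1)=2, deg(2)=2, deg(3)=3, deg(4)=2, deg(5)=0, deg(6)=3)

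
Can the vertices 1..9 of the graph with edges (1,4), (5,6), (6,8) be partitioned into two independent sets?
Yes. Partition: {1, 2, 3, 5, 7, 8, 9}, {4, 6}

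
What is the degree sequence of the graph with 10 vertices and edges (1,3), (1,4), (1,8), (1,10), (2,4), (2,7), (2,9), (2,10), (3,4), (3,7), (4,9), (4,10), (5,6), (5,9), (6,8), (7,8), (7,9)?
[5, 4, 4, 4, 4, 3, 3, 3, 2, 2] (degrees: deg(1)=4, deg(2)=4, deg(3)=3, deg(4)=5, deg(5)=2, deg(6)=2, deg(7)=4, deg(8)=3, deg(9)=4, deg(10)=3)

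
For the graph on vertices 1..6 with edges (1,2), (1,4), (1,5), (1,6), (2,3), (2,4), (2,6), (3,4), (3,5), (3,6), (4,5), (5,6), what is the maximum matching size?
3 (matching: (1,5), (2,4), (3,6); upper bound floor(n/2) = floor(6/2) = 3)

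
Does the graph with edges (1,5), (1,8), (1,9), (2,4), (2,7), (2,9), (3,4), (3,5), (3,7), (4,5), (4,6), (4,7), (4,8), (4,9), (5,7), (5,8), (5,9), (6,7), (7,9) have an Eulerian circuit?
No (6 vertices have odd degree: {1, 2, 3, 4, 8, 9}; Eulerian circuit requires 0)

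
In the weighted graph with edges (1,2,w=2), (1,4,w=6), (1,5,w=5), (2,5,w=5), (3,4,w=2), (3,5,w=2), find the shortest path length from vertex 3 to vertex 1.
7 (path: 3 -> 5 -> 1; weights 2 + 5 = 7)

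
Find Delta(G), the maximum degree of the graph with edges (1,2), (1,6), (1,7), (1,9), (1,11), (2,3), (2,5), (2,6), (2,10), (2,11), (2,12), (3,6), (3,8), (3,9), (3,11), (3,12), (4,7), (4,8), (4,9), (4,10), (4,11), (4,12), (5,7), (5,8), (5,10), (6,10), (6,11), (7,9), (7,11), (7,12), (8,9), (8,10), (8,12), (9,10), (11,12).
7 (attained at vertices 2, 11)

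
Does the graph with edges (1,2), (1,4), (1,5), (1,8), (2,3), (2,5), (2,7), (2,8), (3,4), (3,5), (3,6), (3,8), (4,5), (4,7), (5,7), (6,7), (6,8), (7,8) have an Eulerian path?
No (6 vertices have odd degree: {2, 3, 5, 6, 7, 8}; Eulerian path requires 0 or 2)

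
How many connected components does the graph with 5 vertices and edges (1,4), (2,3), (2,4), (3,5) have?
1 (components: {1, 2, 3, 4, 5})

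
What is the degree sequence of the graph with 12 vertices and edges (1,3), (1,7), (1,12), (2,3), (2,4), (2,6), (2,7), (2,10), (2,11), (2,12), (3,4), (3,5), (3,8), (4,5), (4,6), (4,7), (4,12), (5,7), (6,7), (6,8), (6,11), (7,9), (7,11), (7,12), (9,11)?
[8, 7, 6, 5, 5, 4, 4, 3, 3, 2, 2, 1] (degrees: deg(1)=3, deg(2)=7, deg(3)=5, deg(4)=6, deg(5)=3, deg(6)=5, deg(7)=8, deg(8)=2, deg(9)=2, deg(10)=1, deg(11)=4, deg(12)=4)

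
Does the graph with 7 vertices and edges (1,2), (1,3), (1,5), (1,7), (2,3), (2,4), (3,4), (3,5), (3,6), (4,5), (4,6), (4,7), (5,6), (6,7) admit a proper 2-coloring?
No (odd cycle of length 3: 5 -> 1 -> 3 -> 5)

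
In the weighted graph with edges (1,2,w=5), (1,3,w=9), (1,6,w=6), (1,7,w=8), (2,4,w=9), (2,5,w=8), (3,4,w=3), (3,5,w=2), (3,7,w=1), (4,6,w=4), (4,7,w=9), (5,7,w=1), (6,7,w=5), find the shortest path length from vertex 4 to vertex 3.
3 (path: 4 -> 3; weights 3 = 3)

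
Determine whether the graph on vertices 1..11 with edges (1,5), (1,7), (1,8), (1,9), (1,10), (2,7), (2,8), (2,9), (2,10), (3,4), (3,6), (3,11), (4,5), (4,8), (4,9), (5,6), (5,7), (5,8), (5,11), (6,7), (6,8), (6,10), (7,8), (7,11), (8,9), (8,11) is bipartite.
No (odd cycle of length 3: 9 -> 1 -> 8 -> 9)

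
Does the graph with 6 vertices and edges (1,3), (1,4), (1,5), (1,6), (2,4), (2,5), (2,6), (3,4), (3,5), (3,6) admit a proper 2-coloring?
No (odd cycle of length 3: 5 -> 1 -> 3 -> 5)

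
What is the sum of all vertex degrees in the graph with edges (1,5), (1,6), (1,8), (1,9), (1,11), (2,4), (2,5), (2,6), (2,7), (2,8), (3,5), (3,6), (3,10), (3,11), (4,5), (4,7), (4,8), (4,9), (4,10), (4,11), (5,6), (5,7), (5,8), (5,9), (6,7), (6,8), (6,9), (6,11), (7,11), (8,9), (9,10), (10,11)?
64 (handshake: sum of degrees = 2|E| = 2 x 32 = 64)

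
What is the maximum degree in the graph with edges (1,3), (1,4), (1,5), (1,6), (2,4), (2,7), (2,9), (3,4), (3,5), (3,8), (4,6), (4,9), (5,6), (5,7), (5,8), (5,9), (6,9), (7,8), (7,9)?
6 (attained at vertex 5)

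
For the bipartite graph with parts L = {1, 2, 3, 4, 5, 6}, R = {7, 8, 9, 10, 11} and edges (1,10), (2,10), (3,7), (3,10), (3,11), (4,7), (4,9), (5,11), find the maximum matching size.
4 (matching: (1,10), (3,7), (4,9), (5,11); upper bound min(|L|,|R|) = min(6,5) = 5)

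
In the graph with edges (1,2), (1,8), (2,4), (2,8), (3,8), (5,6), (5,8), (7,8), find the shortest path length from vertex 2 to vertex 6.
3 (path: 2 -> 8 -> 5 -> 6, 3 edges)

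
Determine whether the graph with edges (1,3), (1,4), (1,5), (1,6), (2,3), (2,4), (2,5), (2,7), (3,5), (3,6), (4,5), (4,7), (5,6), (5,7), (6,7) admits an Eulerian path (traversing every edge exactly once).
Yes — and in fact it has an Eulerian circuit (the graph is connected and all 7 vertices have even degree)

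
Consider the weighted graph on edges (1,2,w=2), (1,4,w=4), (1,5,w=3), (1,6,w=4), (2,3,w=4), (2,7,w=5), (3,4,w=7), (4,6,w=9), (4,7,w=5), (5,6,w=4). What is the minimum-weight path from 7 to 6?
11 (path: 7 -> 2 -> 1 -> 6; weights 5 + 2 + 4 = 11)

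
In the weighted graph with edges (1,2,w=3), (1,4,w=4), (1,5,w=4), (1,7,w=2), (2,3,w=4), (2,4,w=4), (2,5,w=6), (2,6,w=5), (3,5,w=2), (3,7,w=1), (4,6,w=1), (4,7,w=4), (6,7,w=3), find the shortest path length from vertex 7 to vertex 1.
2 (path: 7 -> 1; weights 2 = 2)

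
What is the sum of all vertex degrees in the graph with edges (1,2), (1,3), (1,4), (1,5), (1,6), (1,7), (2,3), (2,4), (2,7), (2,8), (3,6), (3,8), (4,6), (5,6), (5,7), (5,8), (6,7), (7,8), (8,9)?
38 (handshake: sum of degrees = 2|E| = 2 x 19 = 38)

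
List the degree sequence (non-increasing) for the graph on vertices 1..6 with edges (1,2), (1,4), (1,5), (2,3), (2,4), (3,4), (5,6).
[3, 3, 3, 2, 2, 1] (degrees: deg(1)=3, deg(2)=3, deg(3)=2, deg(4)=3, deg(5)=2, deg(6)=1)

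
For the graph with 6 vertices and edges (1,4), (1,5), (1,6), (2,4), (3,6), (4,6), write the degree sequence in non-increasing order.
[3, 3, 3, 1, 1, 1] (degrees: deg(1)=3, deg(2)=1, deg(3)=1, deg(4)=3, deg(5)=1, deg(6)=3)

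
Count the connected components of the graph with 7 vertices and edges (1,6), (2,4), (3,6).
4 (components: {1, 3, 6}, {2, 4}, {5}, {7})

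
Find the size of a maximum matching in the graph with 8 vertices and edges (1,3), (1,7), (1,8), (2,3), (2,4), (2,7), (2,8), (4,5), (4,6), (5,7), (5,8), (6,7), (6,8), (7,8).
4 (matching: (1,3), (2,7), (4,6), (5,8); upper bound floor(n/2) = floor(8/2) = 4)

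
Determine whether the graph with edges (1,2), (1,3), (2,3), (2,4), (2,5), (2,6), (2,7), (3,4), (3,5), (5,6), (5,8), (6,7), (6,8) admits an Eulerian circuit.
Yes (the graph is connected and all 8 vertices have even degree)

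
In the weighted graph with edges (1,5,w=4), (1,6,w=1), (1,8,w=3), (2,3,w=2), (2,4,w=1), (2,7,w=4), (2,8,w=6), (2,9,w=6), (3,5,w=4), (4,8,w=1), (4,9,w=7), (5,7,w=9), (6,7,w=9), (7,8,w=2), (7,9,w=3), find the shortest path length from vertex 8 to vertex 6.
4 (path: 8 -> 1 -> 6; weights 3 + 1 = 4)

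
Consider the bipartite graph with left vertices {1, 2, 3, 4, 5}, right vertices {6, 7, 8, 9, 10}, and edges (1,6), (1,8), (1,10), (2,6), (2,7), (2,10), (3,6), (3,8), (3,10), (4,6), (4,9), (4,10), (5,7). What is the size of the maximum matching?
5 (matching: (1,10), (2,6), (3,8), (4,9), (5,7); upper bound min(|L|,|R|) = min(5,5) = 5)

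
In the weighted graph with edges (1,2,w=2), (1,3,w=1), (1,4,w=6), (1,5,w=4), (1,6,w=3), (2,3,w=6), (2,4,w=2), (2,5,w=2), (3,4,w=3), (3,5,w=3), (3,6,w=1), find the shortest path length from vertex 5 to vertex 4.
4 (path: 5 -> 2 -> 4; weights 2 + 2 = 4)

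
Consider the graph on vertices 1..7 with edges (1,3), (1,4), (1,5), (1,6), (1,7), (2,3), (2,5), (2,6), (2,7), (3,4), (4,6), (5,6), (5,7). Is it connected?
Yes (BFS from 1 visits [1, 3, 4, 5, 6, 7, 2] — all 7 vertices reached)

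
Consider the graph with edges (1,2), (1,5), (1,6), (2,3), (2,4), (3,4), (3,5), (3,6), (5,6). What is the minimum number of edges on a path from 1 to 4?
2 (path: 1 -> 2 -> 4, 2 edges)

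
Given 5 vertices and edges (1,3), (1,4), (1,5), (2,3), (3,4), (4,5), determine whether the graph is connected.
Yes (BFS from 1 visits [1, 3, 4, 5, 2] — all 5 vertices reached)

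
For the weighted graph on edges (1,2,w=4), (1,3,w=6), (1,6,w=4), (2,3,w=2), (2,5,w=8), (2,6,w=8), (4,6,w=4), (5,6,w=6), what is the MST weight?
20 (MST edges: (1,2,w=4), (1,6,w=4), (2,3,w=2), (4,6,w=4), (5,6,w=6); sum of weights 4 + 4 + 2 + 4 + 6 = 20)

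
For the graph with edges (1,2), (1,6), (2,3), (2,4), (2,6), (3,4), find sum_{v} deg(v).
12 (handshake: sum of degrees = 2|E| = 2 x 6 = 12)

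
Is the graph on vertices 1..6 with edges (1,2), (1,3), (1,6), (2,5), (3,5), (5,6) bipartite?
Yes. Partition: {1, 4, 5}, {2, 3, 6}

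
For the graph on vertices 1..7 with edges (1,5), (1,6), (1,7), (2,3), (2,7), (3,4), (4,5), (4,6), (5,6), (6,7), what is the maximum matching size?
3 (matching: (1,7), (3,4), (5,6); upper bound floor(n/2) = floor(7/2) = 3)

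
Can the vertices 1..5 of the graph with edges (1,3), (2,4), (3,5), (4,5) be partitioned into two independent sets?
Yes. Partition: {1, 2, 5}, {3, 4}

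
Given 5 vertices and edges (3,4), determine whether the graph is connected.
No, it has 4 components: {1}, {2}, {3, 4}, {5}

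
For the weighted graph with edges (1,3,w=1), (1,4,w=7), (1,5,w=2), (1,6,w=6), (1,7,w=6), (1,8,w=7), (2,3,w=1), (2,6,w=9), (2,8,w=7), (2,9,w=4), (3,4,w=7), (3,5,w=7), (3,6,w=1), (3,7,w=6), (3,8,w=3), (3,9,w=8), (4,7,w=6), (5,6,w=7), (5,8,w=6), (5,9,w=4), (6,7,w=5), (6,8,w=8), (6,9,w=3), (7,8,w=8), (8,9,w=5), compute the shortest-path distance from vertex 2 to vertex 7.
7 (path: 2 -> 3 -> 7; weights 1 + 6 = 7)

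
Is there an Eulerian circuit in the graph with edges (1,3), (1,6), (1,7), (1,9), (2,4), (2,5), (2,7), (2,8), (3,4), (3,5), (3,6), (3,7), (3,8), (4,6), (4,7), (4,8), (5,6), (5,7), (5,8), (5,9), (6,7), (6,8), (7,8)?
No (2 vertices have odd degree: {4, 7}; Eulerian circuit requires 0)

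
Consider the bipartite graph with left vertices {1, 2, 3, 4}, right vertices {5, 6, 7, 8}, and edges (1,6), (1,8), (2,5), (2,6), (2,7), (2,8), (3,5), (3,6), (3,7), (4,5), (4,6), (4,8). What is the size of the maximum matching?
4 (matching: (1,8), (2,7), (3,6), (4,5); upper bound min(|L|,|R|) = min(4,4) = 4)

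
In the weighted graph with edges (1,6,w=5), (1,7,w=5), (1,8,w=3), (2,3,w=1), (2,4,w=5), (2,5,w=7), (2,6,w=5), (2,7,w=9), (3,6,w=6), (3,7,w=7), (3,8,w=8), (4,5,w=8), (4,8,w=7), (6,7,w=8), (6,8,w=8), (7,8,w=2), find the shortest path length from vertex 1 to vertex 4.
10 (path: 1 -> 8 -> 4; weights 3 + 7 = 10)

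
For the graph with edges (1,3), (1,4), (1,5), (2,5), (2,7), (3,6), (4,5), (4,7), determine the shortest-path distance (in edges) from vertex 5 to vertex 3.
2 (path: 5 -> 1 -> 3, 2 edges)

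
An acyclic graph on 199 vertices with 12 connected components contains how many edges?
187 (Each of the 12 component trees on V_i vertices has V_i - 1 edges; summing gives V - C = 199 - 12 = 187)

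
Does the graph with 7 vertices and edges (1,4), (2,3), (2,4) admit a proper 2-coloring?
Yes. Partition: {1, 2, 5, 6, 7}, {3, 4}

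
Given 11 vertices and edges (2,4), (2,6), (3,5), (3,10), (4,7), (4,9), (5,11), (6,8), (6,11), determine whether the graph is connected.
No, it has 2 components: {1}, {2, 3, 4, 5, 6, 7, 8, 9, 10, 11}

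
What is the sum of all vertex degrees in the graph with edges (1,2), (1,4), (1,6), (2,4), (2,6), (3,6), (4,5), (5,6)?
16 (handshake: sum of degrees = 2|E| = 2 x 8 = 16)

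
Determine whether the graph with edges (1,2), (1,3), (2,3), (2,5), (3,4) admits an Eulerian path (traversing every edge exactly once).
No (4 vertices have odd degree: {2, 3, 4, 5}; Eulerian path requires 0 or 2)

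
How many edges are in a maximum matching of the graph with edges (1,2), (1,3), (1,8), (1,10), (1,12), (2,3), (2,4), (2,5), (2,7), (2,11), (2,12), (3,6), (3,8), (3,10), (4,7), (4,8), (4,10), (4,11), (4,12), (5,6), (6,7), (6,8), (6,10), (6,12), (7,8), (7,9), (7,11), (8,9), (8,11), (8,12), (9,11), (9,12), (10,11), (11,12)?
6 (matching: (1,10), (2,5), (3,6), (4,8), (7,11), (9,12); upper bound floor(n/2) = floor(12/2) = 6)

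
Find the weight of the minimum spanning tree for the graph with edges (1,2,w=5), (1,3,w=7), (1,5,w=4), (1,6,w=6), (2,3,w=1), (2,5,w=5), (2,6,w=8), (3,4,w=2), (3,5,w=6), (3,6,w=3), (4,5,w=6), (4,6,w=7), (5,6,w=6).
15 (MST edges: (1,2,w=5), (1,5,w=4), (2,3,w=1), (3,4,w=2), (3,6,w=3); sum of weights 5 + 4 + 1 + 2 + 3 = 15)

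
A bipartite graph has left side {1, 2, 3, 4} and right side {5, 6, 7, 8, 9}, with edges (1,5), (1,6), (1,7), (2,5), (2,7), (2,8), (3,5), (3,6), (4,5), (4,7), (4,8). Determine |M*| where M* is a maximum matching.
4 (matching: (1,7), (2,8), (3,6), (4,5); upper bound min(|L|,|R|) = min(4,5) = 4)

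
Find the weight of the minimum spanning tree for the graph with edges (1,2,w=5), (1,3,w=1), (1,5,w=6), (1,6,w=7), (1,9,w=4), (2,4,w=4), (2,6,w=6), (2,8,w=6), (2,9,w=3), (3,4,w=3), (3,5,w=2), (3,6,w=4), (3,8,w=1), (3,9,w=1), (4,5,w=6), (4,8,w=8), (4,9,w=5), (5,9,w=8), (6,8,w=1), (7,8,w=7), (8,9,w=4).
19 (MST edges: (1,3,w=1), (2,9,w=3), (3,4,w=3), (3,5,w=2), (3,8,w=1), (3,9,w=1), (6,8,w=1), (7,8,w=7); sum of weights 1 + 3 + 3 + 2 + 1 + 1 + 1 + 7 = 19)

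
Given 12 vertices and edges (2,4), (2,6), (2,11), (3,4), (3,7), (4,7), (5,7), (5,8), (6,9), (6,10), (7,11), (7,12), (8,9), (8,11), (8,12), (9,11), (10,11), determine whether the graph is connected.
No, it has 2 components: {1}, {2, 3, 4, 5, 6, 7, 8, 9, 10, 11, 12}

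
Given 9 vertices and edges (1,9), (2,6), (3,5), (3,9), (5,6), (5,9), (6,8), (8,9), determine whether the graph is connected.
No, it has 3 components: {1, 2, 3, 5, 6, 8, 9}, {4}, {7}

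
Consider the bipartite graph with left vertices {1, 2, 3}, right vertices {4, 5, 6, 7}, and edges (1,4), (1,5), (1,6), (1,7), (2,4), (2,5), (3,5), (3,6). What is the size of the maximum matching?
3 (matching: (1,7), (2,5), (3,6); upper bound min(|L|,|R|) = min(3,4) = 3)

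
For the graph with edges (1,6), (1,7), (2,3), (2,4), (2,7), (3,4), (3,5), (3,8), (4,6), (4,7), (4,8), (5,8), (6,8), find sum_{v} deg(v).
26 (handshake: sum of degrees = 2|E| = 2 x 13 = 26)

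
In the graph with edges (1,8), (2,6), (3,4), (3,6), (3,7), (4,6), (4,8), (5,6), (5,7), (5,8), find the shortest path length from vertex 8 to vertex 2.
3 (path: 8 -> 4 -> 6 -> 2, 3 edges)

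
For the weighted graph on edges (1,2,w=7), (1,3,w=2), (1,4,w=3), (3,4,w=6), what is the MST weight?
12 (MST edges: (1,2,w=7), (1,3,w=2), (1,4,w=3); sum of weights 7 + 2 + 3 = 12)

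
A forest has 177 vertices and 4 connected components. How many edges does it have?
173 (Each of the 4 component trees on V_i vertices has V_i - 1 edges; summing gives V - C = 177 - 4 = 173)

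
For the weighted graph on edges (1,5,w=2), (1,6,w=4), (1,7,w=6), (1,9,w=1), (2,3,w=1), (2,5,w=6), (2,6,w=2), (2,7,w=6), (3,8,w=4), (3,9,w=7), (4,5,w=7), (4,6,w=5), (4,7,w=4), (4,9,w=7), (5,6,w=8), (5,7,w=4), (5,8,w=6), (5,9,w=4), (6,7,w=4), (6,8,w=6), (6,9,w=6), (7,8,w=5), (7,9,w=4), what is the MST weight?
22 (MST edges: (1,5,w=2), (1,6,w=4), (1,9,w=1), (2,3,w=1), (2,6,w=2), (3,8,w=4), (4,7,w=4), (5,7,w=4); sum of weights 2 + 4 + 1 + 1 + 2 + 4 + 4 + 4 = 22)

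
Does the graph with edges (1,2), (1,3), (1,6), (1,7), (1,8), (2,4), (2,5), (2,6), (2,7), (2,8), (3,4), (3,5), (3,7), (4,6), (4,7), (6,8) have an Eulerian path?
Yes (the graph is connected and exactly 2 vertices have odd degree: {1, 8}; any Eulerian path must start and end at those)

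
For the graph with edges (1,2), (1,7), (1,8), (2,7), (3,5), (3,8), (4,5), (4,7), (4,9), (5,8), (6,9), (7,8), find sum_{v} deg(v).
24 (handshake: sum of degrees = 2|E| = 2 x 12 = 24)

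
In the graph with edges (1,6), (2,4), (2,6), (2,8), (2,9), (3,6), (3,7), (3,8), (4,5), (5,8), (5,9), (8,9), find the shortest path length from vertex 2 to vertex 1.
2 (path: 2 -> 6 -> 1, 2 edges)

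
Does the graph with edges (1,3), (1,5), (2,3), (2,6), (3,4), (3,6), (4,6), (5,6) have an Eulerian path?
Yes — and in fact it has an Eulerian circuit (the graph is connected and all 6 vertices have even degree)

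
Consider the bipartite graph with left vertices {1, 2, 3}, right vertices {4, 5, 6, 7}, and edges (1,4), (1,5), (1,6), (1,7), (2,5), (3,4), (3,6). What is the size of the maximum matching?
3 (matching: (1,7), (2,5), (3,6); upper bound min(|L|,|R|) = min(3,4) = 3)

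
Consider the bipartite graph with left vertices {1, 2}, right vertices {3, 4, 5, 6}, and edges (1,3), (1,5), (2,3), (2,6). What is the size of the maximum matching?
2 (matching: (1,5), (2,6); upper bound min(|L|,|R|) = min(2,4) = 2)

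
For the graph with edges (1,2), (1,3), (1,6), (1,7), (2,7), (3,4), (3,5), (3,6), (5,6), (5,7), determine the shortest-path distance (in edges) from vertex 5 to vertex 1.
2 (path: 5 -> 3 -> 1, 2 edges)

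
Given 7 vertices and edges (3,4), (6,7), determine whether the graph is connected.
No, it has 5 components: {1}, {2}, {3, 4}, {5}, {6, 7}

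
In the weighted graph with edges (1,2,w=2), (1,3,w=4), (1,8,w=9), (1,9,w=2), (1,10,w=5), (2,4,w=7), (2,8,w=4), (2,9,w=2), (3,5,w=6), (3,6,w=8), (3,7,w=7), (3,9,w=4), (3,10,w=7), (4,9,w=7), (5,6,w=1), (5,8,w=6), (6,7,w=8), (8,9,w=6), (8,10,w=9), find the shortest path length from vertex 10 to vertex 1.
5 (path: 10 -> 1; weights 5 = 5)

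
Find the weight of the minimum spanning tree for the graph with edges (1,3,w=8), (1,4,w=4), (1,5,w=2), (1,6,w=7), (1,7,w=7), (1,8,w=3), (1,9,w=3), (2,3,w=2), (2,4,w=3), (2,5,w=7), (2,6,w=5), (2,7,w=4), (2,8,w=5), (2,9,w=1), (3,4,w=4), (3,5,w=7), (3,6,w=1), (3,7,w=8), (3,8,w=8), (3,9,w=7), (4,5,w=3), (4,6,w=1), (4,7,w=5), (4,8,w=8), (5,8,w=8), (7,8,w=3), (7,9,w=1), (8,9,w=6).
14 (MST edges: (1,5,w=2), (1,8,w=3), (1,9,w=3), (2,3,w=2), (2,9,w=1), (3,6,w=1), (4,6,w=1), (7,9,w=1); sum of weights 2 + 3 + 3 + 2 + 1 + 1 + 1 + 1 = 14)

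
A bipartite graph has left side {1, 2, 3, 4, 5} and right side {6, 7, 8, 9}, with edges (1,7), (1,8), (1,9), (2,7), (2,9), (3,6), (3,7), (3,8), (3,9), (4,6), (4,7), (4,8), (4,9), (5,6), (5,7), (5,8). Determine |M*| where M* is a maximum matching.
4 (matching: (1,9), (2,7), (3,8), (4,6); upper bound min(|L|,|R|) = min(5,4) = 4)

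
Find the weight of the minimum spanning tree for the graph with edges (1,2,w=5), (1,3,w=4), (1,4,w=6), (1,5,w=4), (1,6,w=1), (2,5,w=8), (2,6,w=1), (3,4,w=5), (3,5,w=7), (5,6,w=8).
15 (MST edges: (1,3,w=4), (1,5,w=4), (1,6,w=1), (2,6,w=1), (3,4,w=5); sum of weights 4 + 4 + 1 + 1 + 5 = 15)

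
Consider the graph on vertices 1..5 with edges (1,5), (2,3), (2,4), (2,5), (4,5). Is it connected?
Yes (BFS from 1 visits [1, 5, 2, 4, 3] — all 5 vertices reached)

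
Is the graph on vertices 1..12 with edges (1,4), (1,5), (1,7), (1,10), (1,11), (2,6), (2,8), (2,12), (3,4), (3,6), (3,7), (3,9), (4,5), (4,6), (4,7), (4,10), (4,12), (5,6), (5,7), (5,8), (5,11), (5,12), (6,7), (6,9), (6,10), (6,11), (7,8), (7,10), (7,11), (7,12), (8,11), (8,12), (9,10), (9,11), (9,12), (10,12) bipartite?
No (odd cycle of length 3: 4 -> 1 -> 5 -> 4)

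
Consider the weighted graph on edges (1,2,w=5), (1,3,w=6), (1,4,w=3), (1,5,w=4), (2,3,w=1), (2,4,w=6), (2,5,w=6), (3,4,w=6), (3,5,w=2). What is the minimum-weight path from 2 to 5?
3 (path: 2 -> 3 -> 5; weights 1 + 2 = 3)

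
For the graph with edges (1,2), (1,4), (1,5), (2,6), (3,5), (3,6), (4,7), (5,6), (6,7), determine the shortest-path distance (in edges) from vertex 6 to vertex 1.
2 (path: 6 -> 2 -> 1, 2 edges)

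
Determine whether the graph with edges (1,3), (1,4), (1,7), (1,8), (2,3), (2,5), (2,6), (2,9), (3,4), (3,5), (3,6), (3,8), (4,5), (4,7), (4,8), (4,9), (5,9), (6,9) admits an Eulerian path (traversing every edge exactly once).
Yes (the graph is connected and exactly 2 vertices have odd degree: {6, 8}; any Eulerian path must start and end at those)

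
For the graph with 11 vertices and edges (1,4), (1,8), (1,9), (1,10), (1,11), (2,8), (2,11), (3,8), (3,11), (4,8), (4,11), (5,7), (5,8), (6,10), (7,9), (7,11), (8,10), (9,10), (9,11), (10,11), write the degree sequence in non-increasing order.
[7, 6, 5, 5, 4, 3, 3, 2, 2, 2, 1] (degrees: deg(1)=5, deg(2)=2, deg(3)=2, deg(4)=3, deg(5)=2, deg(6)=1, deg(7)=3, deg(8)=6, deg(9)=4, deg(10)=5, deg(11)=7)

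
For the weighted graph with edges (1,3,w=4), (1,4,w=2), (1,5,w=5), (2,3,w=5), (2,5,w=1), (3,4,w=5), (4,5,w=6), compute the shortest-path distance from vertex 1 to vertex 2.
6 (path: 1 -> 5 -> 2; weights 5 + 1 = 6)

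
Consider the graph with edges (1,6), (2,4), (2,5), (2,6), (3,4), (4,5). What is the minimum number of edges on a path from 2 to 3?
2 (path: 2 -> 4 -> 3, 2 edges)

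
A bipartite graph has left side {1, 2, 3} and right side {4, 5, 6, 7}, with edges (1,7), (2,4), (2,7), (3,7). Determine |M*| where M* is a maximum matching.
2 (matching: (1,7), (2,4); upper bound min(|L|,|R|) = min(3,4) = 3)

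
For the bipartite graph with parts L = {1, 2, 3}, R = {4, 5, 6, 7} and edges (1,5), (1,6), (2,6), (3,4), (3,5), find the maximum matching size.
3 (matching: (1,5), (2,6), (3,4); upper bound min(|L|,|R|) = min(3,4) = 3)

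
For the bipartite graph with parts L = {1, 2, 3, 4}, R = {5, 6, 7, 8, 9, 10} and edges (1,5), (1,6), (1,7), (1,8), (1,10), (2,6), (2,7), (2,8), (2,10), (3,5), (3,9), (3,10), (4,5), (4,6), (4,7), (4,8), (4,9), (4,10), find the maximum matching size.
4 (matching: (1,10), (2,8), (3,9), (4,7); upper bound min(|L|,|R|) = min(4,6) = 4)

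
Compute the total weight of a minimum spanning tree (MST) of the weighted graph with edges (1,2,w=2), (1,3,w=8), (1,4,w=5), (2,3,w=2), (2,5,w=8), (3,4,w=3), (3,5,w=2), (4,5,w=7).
9 (MST edges: (1,2,w=2), (2,3,w=2), (3,4,w=3), (3,5,w=2); sum of weights 2 + 2 + 3 + 2 = 9)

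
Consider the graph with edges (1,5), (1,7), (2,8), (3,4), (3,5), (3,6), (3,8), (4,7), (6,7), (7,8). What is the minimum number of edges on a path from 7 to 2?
2 (path: 7 -> 8 -> 2, 2 edges)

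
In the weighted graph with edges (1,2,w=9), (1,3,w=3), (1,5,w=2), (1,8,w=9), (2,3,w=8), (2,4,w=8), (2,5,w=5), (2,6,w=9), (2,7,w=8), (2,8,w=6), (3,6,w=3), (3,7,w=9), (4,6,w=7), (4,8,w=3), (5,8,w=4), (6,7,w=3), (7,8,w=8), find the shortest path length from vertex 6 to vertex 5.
8 (path: 6 -> 3 -> 1 -> 5; weights 3 + 3 + 2 = 8)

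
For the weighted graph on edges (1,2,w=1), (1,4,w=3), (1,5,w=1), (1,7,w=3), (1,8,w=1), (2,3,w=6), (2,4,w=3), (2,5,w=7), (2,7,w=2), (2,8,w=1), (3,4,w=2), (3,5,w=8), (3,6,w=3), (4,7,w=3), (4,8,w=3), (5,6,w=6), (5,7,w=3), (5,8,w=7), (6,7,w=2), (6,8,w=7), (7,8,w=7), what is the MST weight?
12 (MST edges: (1,2,w=1), (1,4,w=3), (1,5,w=1), (1,8,w=1), (2,7,w=2), (3,4,w=2), (6,7,w=2); sum of weights 1 + 3 + 1 + 1 + 2 + 2 + 2 = 12)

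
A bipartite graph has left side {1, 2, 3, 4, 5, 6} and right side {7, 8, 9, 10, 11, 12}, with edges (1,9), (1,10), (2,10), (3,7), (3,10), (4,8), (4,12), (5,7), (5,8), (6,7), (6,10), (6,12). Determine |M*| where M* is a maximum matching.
5 (matching: (1,9), (2,10), (3,7), (4,12), (5,8); upper bound min(|L|,|R|) = min(6,6) = 6)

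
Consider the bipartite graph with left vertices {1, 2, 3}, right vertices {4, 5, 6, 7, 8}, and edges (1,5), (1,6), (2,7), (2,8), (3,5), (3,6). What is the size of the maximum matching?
3 (matching: (1,6), (2,8), (3,5); upper bound min(|L|,|R|) = min(3,5) = 3)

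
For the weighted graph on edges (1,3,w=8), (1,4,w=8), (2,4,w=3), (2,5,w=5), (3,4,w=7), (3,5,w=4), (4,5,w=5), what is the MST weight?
20 (MST edges: (1,3,w=8), (2,4,w=3), (2,5,w=5), (3,5,w=4); sum of weights 8 + 3 + 5 + 4 = 20)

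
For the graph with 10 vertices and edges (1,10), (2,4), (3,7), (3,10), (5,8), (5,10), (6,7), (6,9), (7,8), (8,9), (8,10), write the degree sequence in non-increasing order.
[4, 4, 3, 2, 2, 2, 2, 1, 1, 1] (degrees: deg(1)=1, deg(2)=1, deg(3)=2, deg(4)=1, deg(5)=2, deg(6)=2, deg(7)=3, deg(8)=4, deg(9)=2, deg(10)=4)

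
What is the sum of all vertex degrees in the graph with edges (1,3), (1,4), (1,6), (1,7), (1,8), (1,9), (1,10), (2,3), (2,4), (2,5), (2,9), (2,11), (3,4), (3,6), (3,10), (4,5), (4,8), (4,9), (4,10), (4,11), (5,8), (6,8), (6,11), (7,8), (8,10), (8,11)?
52 (handshake: sum of degrees = 2|E| = 2 x 26 = 52)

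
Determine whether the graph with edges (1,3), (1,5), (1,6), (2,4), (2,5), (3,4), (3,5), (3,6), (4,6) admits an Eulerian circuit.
No (4 vertices have odd degree: {1, 4, 5, 6}; Eulerian circuit requires 0)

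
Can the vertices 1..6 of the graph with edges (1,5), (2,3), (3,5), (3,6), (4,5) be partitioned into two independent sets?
Yes. Partition: {1, 3, 4}, {2, 5, 6}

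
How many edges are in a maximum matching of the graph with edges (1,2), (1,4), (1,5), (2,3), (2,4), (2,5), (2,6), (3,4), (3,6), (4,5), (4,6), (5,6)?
3 (matching: (1,2), (3,6), (4,5); upper bound floor(n/2) = floor(6/2) = 3)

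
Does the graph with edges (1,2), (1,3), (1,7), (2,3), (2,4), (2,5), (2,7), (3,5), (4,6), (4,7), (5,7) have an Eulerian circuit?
No (6 vertices have odd degree: {1, 2, 3, 4, 5, 6}; Eulerian circuit requires 0)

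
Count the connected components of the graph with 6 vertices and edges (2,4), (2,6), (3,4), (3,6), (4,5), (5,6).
2 (components: {1}, {2, 3, 4, 5, 6})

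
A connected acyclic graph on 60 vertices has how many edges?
59 (A tree on V vertices has V - 1 edges, so 60 - 1 = 59)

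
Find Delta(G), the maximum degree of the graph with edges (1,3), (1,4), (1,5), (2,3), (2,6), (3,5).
3 (attained at vertices 1, 3)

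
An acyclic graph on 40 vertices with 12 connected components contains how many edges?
28 (Each of the 12 component trees on V_i vertices has V_i - 1 edges; summing gives V - C = 40 - 12 = 28)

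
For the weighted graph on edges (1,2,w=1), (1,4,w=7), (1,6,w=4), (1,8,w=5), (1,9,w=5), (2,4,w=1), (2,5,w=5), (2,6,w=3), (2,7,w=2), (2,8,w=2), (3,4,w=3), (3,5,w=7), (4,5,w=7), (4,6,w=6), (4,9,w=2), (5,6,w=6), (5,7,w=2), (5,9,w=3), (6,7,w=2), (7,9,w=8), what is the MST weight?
15 (MST edges: (1,2,w=1), (2,4,w=1), (2,7,w=2), (2,8,w=2), (3,4,w=3), (4,9,w=2), (5,7,w=2), (6,7,w=2); sum of weights 1 + 1 + 2 + 2 + 3 + 2 + 2 + 2 = 15)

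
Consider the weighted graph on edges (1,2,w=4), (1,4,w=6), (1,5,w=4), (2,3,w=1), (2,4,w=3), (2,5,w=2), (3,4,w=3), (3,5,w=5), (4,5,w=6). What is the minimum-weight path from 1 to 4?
6 (path: 1 -> 4; weights 6 = 6)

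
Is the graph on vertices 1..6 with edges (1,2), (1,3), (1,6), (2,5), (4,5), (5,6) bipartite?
Yes. Partition: {1, 5}, {2, 3, 4, 6}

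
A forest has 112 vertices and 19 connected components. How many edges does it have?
93 (Each of the 19 component trees on V_i vertices has V_i - 1 edges; summing gives V - C = 112 - 19 = 93)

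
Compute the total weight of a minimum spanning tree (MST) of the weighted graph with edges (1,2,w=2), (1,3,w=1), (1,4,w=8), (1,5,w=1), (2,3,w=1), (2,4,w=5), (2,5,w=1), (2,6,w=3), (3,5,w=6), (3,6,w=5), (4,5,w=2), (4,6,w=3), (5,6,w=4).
8 (MST edges: (1,3,w=1), (1,5,w=1), (2,5,w=1), (2,6,w=3), (4,5,w=2); sum of weights 1 + 1 + 1 + 3 + 2 = 8)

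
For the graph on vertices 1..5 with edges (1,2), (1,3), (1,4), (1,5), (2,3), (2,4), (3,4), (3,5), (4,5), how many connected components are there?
1 (components: {1, 2, 3, 4, 5})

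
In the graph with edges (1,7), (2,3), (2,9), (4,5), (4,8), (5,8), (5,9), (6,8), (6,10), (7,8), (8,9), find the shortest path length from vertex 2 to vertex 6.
3 (path: 2 -> 9 -> 8 -> 6, 3 edges)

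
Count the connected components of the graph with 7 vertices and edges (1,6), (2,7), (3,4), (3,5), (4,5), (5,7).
2 (components: {1, 6}, {2, 3, 4, 5, 7})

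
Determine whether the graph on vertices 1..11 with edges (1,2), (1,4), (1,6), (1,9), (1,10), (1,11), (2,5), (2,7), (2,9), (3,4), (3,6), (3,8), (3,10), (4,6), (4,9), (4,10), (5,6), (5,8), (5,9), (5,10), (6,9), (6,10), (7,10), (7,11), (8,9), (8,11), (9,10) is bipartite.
No (odd cycle of length 3: 4 -> 1 -> 6 -> 4)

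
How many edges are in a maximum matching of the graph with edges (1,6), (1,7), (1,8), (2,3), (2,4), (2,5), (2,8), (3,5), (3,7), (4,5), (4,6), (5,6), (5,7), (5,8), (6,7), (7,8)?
4 (matching: (1,6), (2,4), (3,5), (7,8); upper bound floor(n/2) = floor(8/2) = 4)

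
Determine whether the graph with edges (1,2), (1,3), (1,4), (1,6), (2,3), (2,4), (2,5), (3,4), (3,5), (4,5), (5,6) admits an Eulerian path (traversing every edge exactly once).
Yes — and in fact it has an Eulerian circuit (the graph is connected and all 6 vertices have even degree)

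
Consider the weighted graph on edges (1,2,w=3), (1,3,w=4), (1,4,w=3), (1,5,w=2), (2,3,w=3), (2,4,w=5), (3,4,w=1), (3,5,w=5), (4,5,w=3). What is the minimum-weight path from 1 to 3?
4 (path: 1 -> 3; weights 4 = 4)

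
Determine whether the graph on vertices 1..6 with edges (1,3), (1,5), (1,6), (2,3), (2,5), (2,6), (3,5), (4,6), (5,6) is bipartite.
No (odd cycle of length 3: 6 -> 1 -> 5 -> 6)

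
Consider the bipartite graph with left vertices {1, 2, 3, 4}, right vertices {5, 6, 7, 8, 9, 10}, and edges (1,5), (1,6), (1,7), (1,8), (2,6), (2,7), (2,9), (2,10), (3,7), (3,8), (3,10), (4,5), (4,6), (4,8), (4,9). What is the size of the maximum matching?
4 (matching: (1,8), (2,10), (3,7), (4,9); upper bound min(|L|,|R|) = min(4,6) = 4)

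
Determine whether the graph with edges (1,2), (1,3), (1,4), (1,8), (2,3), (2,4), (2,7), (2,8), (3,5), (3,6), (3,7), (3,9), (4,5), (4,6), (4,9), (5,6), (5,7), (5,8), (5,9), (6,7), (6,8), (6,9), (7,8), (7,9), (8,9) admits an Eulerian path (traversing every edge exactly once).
Yes (the graph is connected and exactly 2 vertices have odd degree: {2, 4}; any Eulerian path must start and end at those)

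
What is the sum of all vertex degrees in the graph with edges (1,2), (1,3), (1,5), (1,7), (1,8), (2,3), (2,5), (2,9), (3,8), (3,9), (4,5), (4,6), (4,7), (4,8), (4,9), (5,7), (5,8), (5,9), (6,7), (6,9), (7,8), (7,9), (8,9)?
46 (handshake: sum of degrees = 2|E| = 2 x 23 = 46)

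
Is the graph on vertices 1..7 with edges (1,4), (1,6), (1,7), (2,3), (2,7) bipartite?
Yes. Partition: {1, 2, 5}, {3, 4, 6, 7}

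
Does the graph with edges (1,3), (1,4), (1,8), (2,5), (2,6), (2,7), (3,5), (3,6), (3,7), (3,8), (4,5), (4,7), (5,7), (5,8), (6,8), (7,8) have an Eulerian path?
No (8 vertices have odd degree: {1, 2, 3, 4, 5, 6, 7, 8}; Eulerian path requires 0 or 2)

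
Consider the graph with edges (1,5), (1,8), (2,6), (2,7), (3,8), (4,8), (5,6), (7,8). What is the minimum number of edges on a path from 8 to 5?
2 (path: 8 -> 1 -> 5, 2 edges)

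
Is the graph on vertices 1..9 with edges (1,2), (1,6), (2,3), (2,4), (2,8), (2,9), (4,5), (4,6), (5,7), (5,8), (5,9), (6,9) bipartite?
Yes. Partition: {1, 3, 4, 7, 8, 9}, {2, 5, 6}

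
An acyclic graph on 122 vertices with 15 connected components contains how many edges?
107 (Each of the 15 component trees on V_i vertices has V_i - 1 edges; summing gives V - C = 122 - 15 = 107)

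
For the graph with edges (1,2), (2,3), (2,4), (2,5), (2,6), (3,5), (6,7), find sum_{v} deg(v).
14 (handshake: sum of degrees = 2|E| = 2 x 7 = 14)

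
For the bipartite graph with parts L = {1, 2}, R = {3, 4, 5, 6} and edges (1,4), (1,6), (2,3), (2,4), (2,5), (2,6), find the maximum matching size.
2 (matching: (1,6), (2,5); upper bound min(|L|,|R|) = min(2,4) = 2)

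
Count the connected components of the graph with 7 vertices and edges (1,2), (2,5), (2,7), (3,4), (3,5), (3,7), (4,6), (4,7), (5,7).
1 (components: {1, 2, 3, 4, 5, 6, 7})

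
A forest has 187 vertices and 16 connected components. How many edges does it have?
171 (Each of the 16 component trees on V_i vertices has V_i - 1 edges; summing gives V - C = 187 - 16 = 171)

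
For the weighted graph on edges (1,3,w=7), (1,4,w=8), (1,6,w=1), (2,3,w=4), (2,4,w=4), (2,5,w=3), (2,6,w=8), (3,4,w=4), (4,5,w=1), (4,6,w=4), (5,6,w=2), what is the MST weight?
11 (MST edges: (1,6,w=1), (2,3,w=4), (2,5,w=3), (4,5,w=1), (5,6,w=2); sum of weights 1 + 4 + 3 + 1 + 2 = 11)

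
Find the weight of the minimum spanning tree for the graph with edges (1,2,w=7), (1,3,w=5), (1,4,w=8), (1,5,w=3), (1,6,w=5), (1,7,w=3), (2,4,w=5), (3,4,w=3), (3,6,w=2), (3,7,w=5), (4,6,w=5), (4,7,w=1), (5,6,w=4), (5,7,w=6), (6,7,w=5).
17 (MST edges: (1,5,w=3), (1,7,w=3), (2,4,w=5), (3,4,w=3), (3,6,w=2), (4,7,w=1); sum of weights 3 + 3 + 5 + 3 + 2 + 1 = 17)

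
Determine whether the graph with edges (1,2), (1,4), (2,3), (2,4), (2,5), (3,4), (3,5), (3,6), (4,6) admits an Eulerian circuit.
Yes (the graph is connected and all 6 vertices have even degree)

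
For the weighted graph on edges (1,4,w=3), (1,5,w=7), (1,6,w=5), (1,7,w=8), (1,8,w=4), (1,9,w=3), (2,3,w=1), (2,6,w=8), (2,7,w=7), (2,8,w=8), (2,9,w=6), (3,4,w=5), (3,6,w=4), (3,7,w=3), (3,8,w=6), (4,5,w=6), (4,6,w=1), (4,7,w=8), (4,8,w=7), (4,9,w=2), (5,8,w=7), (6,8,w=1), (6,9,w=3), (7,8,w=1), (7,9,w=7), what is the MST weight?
18 (MST edges: (1,9,w=3), (2,3,w=1), (3,7,w=3), (4,5,w=6), (4,6,w=1), (4,9,w=2), (6,8,w=1), (7,8,w=1); sum of weights 3 + 1 + 3 + 6 + 1 + 2 + 1 + 1 = 18)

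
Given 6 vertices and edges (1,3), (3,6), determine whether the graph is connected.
No, it has 4 components: {1, 3, 6}, {2}, {4}, {5}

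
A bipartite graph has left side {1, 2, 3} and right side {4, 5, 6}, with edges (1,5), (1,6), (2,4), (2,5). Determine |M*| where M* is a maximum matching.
2 (matching: (1,6), (2,5); upper bound min(|L|,|R|) = min(3,3) = 3)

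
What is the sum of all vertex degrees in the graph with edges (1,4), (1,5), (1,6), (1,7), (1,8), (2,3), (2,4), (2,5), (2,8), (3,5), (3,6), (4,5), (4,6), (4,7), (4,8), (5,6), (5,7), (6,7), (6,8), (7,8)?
40 (handshake: sum of degrees = 2|E| = 2 x 20 = 40)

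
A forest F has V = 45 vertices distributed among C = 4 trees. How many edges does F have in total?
41 (Each of the 4 component trees on V_i vertices has V_i - 1 edges; summing gives V - C = 45 - 4 = 41)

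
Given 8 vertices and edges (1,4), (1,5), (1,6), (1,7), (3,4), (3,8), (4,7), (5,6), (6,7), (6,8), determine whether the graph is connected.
No, it has 2 components: {1, 3, 4, 5, 6, 7, 8}, {2}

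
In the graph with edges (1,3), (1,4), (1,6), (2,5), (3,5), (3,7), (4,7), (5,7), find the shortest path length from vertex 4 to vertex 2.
3 (path: 4 -> 7 -> 5 -> 2, 3 edges)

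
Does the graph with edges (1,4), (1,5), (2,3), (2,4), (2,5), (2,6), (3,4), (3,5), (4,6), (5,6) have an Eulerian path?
Yes (the graph is connected and exactly 2 vertices have odd degree: {3, 6}; any Eulerian path must start and end at those)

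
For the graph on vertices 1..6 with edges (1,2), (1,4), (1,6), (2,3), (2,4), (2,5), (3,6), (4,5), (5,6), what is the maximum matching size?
3 (matching: (1,4), (2,5), (3,6); upper bound floor(n/2) = floor(6/2) = 3)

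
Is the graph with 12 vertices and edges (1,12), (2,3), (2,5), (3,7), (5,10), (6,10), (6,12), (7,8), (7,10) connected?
No, it has 4 components: {1, 2, 3, 5, 6, 7, 8, 10, 12}, {4}, {9}, {11}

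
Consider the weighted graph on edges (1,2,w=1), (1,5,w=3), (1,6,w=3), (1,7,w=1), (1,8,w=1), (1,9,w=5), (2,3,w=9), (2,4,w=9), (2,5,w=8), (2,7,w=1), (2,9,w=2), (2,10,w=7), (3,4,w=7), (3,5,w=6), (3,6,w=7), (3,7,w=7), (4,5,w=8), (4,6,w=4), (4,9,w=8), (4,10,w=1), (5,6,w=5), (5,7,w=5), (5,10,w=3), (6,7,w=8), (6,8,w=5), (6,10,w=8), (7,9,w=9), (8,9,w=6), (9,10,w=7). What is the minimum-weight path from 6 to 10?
5 (path: 6 -> 4 -> 10; weights 4 + 1 = 5)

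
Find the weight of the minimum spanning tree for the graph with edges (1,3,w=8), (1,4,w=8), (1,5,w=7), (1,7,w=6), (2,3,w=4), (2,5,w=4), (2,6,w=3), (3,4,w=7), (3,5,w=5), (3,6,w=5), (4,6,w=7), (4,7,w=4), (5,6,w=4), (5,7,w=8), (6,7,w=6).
27 (MST edges: (1,7,w=6), (2,3,w=4), (2,5,w=4), (2,6,w=3), (4,7,w=4), (6,7,w=6); sum of weights 6 + 4 + 4 + 3 + 4 + 6 = 27)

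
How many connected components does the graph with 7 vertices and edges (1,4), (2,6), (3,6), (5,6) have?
3 (components: {1, 4}, {2, 3, 5, 6}, {7})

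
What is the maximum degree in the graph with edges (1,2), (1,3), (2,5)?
2 (attained at vertices 1, 2)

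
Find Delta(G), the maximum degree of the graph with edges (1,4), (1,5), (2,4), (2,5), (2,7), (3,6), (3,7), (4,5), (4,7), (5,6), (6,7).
4 (attained at vertices 4, 5, 7)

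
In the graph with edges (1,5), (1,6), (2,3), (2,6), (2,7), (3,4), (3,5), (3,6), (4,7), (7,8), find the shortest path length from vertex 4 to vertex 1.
3 (path: 4 -> 3 -> 5 -> 1, 3 edges)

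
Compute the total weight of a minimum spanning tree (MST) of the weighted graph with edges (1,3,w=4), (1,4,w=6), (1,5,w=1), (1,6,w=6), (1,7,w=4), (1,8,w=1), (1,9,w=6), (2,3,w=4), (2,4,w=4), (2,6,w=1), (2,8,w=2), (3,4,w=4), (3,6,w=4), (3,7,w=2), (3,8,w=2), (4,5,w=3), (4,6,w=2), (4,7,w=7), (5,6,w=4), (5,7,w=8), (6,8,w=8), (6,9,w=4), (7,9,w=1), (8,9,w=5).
12 (MST edges: (1,5,w=1), (1,8,w=1), (2,6,w=1), (2,8,w=2), (3,7,w=2), (3,8,w=2), (4,6,w=2), (7,9,w=1); sum of weights 1 + 1 + 1 + 2 + 2 + 2 + 2 + 1 = 12)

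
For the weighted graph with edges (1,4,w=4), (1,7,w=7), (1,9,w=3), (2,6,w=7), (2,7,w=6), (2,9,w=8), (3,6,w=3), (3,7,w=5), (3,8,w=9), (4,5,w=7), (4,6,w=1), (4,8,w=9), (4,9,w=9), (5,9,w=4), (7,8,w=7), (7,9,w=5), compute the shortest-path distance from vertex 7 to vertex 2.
6 (path: 7 -> 2; weights 6 = 6)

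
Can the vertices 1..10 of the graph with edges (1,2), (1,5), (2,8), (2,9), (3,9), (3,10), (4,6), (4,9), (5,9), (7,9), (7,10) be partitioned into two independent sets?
Yes. Partition: {1, 6, 8, 9, 10}, {2, 3, 4, 5, 7}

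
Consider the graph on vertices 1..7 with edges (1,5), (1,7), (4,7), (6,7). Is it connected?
No, it has 3 components: {1, 4, 5, 6, 7}, {2}, {3}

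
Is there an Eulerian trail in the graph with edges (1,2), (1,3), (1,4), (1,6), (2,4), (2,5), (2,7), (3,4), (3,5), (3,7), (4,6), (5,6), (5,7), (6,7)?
Yes — and in fact it has an Eulerian circuit (the graph is connected and all 7 vertices have even degree)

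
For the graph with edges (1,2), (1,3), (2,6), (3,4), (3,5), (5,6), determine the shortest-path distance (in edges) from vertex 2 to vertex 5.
2 (path: 2 -> 6 -> 5, 2 edges)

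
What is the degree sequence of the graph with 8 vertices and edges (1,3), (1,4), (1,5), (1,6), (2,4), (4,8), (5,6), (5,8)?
[4, 3, 3, 2, 2, 1, 1, 0] (degrees: deg(1)=4, deg(2)=1, deg(3)=1, deg(4)=3, deg(5)=3, deg(6)=2, deg(7)=0, deg(8)=2)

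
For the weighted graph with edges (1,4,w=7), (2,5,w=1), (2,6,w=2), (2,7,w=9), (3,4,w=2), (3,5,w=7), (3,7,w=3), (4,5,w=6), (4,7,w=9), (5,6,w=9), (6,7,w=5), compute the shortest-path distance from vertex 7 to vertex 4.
5 (path: 7 -> 3 -> 4; weights 3 + 2 = 5)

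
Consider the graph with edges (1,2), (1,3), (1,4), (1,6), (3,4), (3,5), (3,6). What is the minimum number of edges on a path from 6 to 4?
2 (path: 6 -> 1 -> 4, 2 edges)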